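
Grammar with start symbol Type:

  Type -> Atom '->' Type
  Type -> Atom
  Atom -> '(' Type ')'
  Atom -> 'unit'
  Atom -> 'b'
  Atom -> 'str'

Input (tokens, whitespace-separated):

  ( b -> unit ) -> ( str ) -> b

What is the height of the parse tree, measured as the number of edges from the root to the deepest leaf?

5

[Type [Atom ( [Type [Atom b] -> [Type [Atom unit]]] )] -> [Type [Atom ( [Type [Atom str]] )] -> [Type [Atom b]]]]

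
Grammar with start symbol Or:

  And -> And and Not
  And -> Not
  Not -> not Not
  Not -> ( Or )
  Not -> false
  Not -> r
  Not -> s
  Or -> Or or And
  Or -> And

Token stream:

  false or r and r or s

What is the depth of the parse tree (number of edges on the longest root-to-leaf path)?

[Or [Or [Or [And [Not false]]] or [And [And [Not r]] and [Not r]]] or [And [Not s]]]

5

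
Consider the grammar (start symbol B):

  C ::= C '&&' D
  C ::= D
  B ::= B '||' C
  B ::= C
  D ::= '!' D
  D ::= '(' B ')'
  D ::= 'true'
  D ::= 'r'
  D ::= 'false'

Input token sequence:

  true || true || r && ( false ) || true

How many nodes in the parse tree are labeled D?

6

[B [B [B [B [C [D true]]] || [C [D true]]] || [C [C [D r]] && [D ( [B [C [D false]]] )]]] || [C [D true]]]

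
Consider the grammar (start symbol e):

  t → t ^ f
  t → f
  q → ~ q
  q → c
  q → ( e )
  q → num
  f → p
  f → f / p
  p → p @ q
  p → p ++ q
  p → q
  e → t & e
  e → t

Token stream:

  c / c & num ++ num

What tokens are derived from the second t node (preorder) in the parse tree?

[e [t [f [f [p [q c]]] / [p [q c]]]] & [e [t [f [p [p [q num]] ++ [q num]]]]]]

num ++ num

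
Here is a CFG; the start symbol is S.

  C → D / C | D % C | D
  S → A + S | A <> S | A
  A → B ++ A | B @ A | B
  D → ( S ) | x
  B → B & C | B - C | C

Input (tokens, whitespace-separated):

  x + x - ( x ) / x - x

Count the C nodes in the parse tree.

6

[S [A [B [C [D x]]]] + [S [A [B [B [B [C [D x]]] - [C [D ( [S [A [B [C [D x]]]]] )] / [C [D x]]]] - [C [D x]]]]]]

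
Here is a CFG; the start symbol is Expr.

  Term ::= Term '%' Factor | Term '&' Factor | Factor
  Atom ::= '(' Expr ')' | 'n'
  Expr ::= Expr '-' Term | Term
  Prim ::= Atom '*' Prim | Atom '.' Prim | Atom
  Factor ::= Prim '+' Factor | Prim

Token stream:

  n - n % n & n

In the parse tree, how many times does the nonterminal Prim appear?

4

[Expr [Expr [Term [Factor [Prim [Atom n]]]]] - [Term [Term [Term [Factor [Prim [Atom n]]]] % [Factor [Prim [Atom n]]]] & [Factor [Prim [Atom n]]]]]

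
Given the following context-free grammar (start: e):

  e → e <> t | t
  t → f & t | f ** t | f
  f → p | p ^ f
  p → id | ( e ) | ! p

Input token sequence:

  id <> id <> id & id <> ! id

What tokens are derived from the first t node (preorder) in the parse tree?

[e [e [e [e [t [f [p id]]]] <> [t [f [p id]]]] <> [t [f [p id]] & [t [f [p id]]]]] <> [t [f [p ! [p id]]]]]

id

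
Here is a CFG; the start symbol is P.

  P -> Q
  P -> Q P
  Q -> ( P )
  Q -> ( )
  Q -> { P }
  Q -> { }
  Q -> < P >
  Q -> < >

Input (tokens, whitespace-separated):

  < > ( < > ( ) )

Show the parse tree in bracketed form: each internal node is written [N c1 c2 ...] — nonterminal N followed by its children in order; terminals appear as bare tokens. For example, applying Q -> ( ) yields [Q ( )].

P
Q P
< > P
< > Q
< > ( P )
< > ( Q P )
< > ( < > P )
< > ( < > Q )
< > ( < > ( ) )

[P [Q < >] [P [Q ( [P [Q < >] [P [Q ( )]]] )]]]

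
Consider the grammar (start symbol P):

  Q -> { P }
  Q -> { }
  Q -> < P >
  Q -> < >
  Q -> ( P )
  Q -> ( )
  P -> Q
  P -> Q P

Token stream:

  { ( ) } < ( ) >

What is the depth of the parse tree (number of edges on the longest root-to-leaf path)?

[P [Q { [P [Q ( )]] }] [P [Q < [P [Q ( )]] >]]]

5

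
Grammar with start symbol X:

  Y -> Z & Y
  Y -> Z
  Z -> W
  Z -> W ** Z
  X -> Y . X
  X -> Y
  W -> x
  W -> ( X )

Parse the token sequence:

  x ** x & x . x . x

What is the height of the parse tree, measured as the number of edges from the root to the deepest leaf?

[X [Y [Z [W x] ** [Z [W x]]] & [Y [Z [W x]]]] . [X [Y [Z [W x]]] . [X [Y [Z [W x]]]]]]

6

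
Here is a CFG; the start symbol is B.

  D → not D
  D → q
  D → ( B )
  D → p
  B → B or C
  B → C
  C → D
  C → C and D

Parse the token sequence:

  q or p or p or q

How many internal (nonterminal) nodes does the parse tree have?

[B [B [B [B [C [D q]]] or [C [D p]]] or [C [D p]]] or [C [D q]]]

12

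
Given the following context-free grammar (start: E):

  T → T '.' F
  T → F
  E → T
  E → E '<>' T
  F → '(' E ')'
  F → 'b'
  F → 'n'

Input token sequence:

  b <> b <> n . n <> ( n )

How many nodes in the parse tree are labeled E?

5

[E [E [E [E [T [F b]]] <> [T [F b]]] <> [T [T [F n]] . [F n]]] <> [T [F ( [E [T [F n]]] )]]]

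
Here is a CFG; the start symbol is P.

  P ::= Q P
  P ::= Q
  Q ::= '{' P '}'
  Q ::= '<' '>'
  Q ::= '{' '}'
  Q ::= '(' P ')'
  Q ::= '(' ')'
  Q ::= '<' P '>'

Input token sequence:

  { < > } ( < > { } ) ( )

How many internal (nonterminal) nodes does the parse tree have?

[P [Q { [P [Q < >]] }] [P [Q ( [P [Q < >] [P [Q { }]]] )] [P [Q ( )]]]]

12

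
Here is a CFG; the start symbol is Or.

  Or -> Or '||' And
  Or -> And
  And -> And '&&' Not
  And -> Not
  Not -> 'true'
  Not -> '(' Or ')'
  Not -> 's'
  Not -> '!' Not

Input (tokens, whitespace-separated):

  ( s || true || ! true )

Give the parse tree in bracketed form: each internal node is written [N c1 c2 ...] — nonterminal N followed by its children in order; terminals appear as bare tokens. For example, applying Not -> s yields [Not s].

[Or [And [Not ( [Or [Or [Or [And [Not s]]] || [And [Not true]]] || [And [Not ! [Not true]]]] )]]]

Or
And
Not
( Or )
( Or || And )
( Or || And || And )
( And || And || And )
( Not || And || And )
( s || And || And )
( s || Not || And )
( s || true || And )
( s || true || Not )
( s || true || ! Not )
( s || true || ! true )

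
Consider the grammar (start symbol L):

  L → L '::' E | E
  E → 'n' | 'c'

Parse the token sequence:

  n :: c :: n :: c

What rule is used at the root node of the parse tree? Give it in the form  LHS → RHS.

L → L '::' E

[L [L [L [L [E n]] :: [E c]] :: [E n]] :: [E c]]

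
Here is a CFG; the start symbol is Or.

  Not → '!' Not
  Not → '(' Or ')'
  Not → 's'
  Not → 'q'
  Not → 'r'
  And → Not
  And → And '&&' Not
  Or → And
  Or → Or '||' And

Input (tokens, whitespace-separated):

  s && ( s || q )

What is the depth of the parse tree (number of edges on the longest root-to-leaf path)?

[Or [And [And [Not s]] && [Not ( [Or [Or [And [Not s]]] || [And [Not q]]] )]]]

7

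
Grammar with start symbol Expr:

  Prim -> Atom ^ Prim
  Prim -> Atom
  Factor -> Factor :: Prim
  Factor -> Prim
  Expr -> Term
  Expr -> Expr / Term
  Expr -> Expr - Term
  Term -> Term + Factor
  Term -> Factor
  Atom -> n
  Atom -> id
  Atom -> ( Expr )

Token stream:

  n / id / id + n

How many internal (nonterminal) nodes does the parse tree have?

[Expr [Expr [Expr [Term [Factor [Prim [Atom n]]]]] / [Term [Factor [Prim [Atom id]]]]] / [Term [Term [Factor [Prim [Atom id]]]] + [Factor [Prim [Atom n]]]]]

19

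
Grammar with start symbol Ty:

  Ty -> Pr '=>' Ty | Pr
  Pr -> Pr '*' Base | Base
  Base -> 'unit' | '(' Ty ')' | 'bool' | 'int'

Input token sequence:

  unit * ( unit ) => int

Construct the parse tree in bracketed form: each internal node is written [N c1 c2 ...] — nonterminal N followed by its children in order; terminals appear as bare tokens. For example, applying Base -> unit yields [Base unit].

Ty
Pr => Ty
Pr * Base => Ty
Base * Base => Ty
unit * Base => Ty
unit * ( Ty ) => Ty
unit * ( Pr ) => Ty
unit * ( Base ) => Ty
unit * ( unit ) => Ty
unit * ( unit ) => Pr
unit * ( unit ) => Base
unit * ( unit ) => int

[Ty [Pr [Pr [Base unit]] * [Base ( [Ty [Pr [Base unit]]] )]] => [Ty [Pr [Base int]]]]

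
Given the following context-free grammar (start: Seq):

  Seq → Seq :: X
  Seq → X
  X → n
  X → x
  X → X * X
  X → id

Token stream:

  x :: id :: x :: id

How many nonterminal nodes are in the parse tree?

[Seq [Seq [Seq [Seq [X x]] :: [X id]] :: [X x]] :: [X id]]

8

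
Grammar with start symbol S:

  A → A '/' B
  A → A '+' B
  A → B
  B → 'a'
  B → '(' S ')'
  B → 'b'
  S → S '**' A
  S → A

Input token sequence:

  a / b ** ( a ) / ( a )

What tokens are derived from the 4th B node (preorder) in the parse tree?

[S [S [A [A [B a]] / [B b]]] ** [A [A [B ( [S [A [B a]]] )]] / [B ( [S [A [B a]]] )]]]

a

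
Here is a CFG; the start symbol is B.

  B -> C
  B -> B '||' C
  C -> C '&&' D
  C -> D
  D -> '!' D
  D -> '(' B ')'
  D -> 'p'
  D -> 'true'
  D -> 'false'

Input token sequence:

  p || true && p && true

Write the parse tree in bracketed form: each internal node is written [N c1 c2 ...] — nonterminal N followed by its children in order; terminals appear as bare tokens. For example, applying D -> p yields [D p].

B
B || C
C || C
D || C
p || C
p || C && D
p || C && D && D
p || D && D && D
p || true && D && D
p || true && p && D
p || true && p && true

[B [B [C [D p]]] || [C [C [C [D true]] && [D p]] && [D true]]]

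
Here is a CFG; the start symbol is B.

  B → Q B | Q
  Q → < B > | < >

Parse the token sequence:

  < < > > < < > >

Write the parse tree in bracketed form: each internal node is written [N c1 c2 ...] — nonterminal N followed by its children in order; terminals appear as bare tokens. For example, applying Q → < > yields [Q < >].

[B [Q < [B [Q < >]] >] [B [Q < [B [Q < >]] >]]]

B
Q B
< B > B
< Q > B
< < > > B
< < > > Q
< < > > < B >
< < > > < Q >
< < > > < < > >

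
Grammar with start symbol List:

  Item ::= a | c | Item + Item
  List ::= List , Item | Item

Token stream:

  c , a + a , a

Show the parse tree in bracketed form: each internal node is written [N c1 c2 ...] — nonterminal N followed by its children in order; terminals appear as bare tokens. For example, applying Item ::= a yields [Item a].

List
List , Item
List , Item , Item
Item , Item , Item
c , Item , Item
c , Item + Item , Item
c , a + Item , Item
c , a + a , Item
c , a + a , a

[List [List [List [Item c]] , [Item [Item a] + [Item a]]] , [Item a]]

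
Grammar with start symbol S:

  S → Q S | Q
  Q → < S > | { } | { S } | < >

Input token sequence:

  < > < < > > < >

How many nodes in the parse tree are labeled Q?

4

[S [Q < >] [S [Q < [S [Q < >]] >] [S [Q < >]]]]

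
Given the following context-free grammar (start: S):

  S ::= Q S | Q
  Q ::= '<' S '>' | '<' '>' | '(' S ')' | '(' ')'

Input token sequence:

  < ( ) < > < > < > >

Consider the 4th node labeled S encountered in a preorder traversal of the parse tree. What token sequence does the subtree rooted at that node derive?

< > < >

[S [Q < [S [Q ( )] [S [Q < >] [S [Q < >] [S [Q < >]]]]] >]]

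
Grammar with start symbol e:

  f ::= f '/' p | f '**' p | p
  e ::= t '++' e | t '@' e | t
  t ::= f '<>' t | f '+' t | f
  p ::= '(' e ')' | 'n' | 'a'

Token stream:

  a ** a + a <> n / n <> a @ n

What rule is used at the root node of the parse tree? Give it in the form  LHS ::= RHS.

e ::= t '@' e

[e [t [f [f [p a]] ** [p a]] + [t [f [p a]] <> [t [f [f [p n]] / [p n]] <> [t [f [p a]]]]]] @ [e [t [f [p n]]]]]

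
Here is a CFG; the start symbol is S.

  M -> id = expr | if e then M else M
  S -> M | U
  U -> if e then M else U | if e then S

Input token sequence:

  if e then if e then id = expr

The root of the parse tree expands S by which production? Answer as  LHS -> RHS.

S -> U

[S [U if e then [S [U if e then [S [M id = expr]]]]]]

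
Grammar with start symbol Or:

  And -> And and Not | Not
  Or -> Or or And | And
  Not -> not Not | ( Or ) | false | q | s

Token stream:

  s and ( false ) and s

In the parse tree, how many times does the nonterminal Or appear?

[Or [And [And [And [Not s]] and [Not ( [Or [And [Not false]]] )]] and [Not s]]]

2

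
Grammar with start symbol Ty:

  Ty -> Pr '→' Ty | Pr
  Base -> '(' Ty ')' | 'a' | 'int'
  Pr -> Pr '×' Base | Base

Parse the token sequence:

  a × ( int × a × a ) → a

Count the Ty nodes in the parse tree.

[Ty [Pr [Pr [Base a]] × [Base ( [Ty [Pr [Pr [Pr [Base int]] × [Base a]] × [Base a]]] )]] → [Ty [Pr [Base a]]]]

3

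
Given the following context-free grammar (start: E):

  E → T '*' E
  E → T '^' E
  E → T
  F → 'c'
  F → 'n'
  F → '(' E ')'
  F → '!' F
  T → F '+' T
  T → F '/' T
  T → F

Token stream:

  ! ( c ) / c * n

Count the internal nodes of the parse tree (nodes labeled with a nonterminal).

[E [T [F ! [F ( [E [T [F c]]] )]] / [T [F c]]] * [E [T [F n]]]]

12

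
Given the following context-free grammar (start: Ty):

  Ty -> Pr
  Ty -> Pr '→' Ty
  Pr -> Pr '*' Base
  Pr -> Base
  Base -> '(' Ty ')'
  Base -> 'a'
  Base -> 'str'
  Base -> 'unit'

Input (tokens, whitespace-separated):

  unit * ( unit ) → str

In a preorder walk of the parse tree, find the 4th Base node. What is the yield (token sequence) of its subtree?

[Ty [Pr [Pr [Base unit]] * [Base ( [Ty [Pr [Base unit]]] )]] → [Ty [Pr [Base str]]]]

str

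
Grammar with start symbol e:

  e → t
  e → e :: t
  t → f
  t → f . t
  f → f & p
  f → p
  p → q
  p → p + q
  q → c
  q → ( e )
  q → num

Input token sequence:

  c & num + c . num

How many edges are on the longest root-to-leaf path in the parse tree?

6

[e [t [f [f [p [q c]]] & [p [p [q num]] + [q c]]] . [t [f [p [q num]]]]]]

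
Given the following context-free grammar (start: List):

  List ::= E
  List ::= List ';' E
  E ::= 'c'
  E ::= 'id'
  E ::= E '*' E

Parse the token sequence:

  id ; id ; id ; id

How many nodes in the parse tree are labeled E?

[List [List [List [List [E id]] ; [E id]] ; [E id]] ; [E id]]

4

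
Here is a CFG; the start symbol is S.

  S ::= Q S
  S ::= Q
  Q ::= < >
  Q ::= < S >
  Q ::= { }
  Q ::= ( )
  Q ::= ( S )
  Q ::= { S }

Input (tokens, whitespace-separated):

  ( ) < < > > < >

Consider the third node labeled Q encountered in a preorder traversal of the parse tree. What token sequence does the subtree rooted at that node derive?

[S [Q ( )] [S [Q < [S [Q < >]] >] [S [Q < >]]]]

< >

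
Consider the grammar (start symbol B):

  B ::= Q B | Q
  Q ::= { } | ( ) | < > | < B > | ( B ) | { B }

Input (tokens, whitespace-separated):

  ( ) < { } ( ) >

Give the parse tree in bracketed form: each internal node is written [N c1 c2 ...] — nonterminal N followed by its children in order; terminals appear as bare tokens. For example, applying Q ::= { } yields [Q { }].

B
Q B
( ) B
( ) Q
( ) < B >
( ) < Q B >
( ) < { } B >
( ) < { } Q >
( ) < { } ( ) >

[B [Q ( )] [B [Q < [B [Q { }] [B [Q ( )]]] >]]]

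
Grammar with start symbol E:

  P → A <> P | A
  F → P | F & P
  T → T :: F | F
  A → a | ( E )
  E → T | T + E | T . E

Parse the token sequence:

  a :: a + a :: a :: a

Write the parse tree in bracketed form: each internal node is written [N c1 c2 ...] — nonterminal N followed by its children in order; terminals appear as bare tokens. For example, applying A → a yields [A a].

[E [T [T [F [P [A a]]]] :: [F [P [A a]]]] + [E [T [T [T [F [P [A a]]]] :: [F [P [A a]]]] :: [F [P [A a]]]]]]

E
T + E
T :: F + E
F :: F + E
P :: F + E
A :: F + E
a :: F + E
a :: P + E
a :: A + E
a :: a + E
a :: a + T
a :: a + T :: F
a :: a + T :: F :: F
a :: a + F :: F :: F
a :: a + P :: F :: F
a :: a + A :: F :: F
a :: a + a :: F :: F
a :: a + a :: P :: F
a :: a + a :: A :: F
a :: a + a :: a :: F
a :: a + a :: a :: P
a :: a + a :: a :: A
a :: a + a :: a :: a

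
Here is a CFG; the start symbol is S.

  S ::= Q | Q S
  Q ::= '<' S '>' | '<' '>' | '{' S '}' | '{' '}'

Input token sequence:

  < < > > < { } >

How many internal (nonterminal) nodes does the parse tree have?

8

[S [Q < [S [Q < >]] >] [S [Q < [S [Q { }]] >]]]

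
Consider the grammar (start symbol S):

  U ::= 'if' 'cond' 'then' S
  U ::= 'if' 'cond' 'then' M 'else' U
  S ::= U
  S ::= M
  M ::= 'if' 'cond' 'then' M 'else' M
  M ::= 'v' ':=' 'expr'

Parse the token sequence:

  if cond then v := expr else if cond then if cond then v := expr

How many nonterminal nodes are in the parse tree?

8

[S [U if cond then [M v := expr] else [U if cond then [S [U if cond then [S [M v := expr]]]]]]]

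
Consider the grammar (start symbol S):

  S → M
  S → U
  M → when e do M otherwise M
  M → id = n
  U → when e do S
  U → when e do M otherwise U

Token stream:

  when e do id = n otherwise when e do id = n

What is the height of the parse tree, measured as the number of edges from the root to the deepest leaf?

[S [U when e do [M id = n] otherwise [U when e do [S [M id = n]]]]]

5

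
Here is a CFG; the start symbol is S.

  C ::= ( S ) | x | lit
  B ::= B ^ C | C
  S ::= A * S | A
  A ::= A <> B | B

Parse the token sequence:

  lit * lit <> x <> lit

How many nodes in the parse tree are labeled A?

4

[S [A [B [C lit]]] * [S [A [A [A [B [C lit]]] <> [B [C x]]] <> [B [C lit]]]]]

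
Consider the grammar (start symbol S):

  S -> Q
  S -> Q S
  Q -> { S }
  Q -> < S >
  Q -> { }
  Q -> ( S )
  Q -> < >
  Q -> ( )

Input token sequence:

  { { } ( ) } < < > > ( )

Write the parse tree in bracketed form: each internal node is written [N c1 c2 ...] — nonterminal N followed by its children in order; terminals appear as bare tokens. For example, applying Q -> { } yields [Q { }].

[S [Q { [S [Q { }] [S [Q ( )]]] }] [S [Q < [S [Q < >]] >] [S [Q ( )]]]]

S
Q S
{ S } S
{ Q S } S
{ { } S } S
{ { } Q } S
{ { } ( ) } S
{ { } ( ) } Q S
{ { } ( ) } < S > S
{ { } ( ) } < Q > S
{ { } ( ) } < < > > S
{ { } ( ) } < < > > Q
{ { } ( ) } < < > > ( )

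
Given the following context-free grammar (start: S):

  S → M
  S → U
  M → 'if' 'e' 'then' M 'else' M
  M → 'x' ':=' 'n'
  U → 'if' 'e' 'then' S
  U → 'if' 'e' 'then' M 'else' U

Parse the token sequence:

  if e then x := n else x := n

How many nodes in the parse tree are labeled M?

3

[S [M if e then [M x := n] else [M x := n]]]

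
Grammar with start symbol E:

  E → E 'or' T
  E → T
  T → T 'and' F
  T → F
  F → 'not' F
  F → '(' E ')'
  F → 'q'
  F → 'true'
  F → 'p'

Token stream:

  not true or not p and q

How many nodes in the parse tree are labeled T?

3

[E [E [T [F not [F true]]]] or [T [T [F not [F p]]] and [F q]]]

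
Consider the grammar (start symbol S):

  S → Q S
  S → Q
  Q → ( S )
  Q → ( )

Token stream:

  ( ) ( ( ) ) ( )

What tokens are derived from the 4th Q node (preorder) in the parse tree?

( )

[S [Q ( )] [S [Q ( [S [Q ( )]] )] [S [Q ( )]]]]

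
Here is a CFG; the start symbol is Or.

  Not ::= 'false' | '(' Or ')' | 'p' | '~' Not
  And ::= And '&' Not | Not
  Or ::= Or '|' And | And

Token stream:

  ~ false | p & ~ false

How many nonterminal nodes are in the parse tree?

[Or [Or [And [Not ~ [Not false]]]] | [And [And [Not p]] & [Not ~ [Not false]]]]

10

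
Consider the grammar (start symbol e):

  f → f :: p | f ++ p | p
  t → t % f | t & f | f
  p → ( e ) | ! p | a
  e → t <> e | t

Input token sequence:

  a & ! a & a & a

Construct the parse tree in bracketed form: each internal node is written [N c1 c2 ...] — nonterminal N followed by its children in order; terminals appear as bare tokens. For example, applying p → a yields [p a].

[e [t [t [t [t [f [p a]]] & [f [p ! [p a]]]] & [f [p a]]] & [f [p a]]]]

e
t
t & f
t & f & f
t & f & f & f
f & f & f & f
p & f & f & f
a & f & f & f
a & p & f & f
a & ! p & f & f
a & ! a & f & f
a & ! a & p & f
a & ! a & a & f
a & ! a & a & p
a & ! a & a & a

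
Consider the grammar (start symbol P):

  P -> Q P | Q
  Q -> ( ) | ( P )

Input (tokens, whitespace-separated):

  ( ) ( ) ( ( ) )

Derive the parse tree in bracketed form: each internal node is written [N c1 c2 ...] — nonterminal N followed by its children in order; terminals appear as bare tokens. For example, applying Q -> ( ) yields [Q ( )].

P
Q P
( ) P
( ) Q P
( ) ( ) P
( ) ( ) Q
( ) ( ) ( P )
( ) ( ) ( Q )
( ) ( ) ( ( ) )

[P [Q ( )] [P [Q ( )] [P [Q ( [P [Q ( )]] )]]]]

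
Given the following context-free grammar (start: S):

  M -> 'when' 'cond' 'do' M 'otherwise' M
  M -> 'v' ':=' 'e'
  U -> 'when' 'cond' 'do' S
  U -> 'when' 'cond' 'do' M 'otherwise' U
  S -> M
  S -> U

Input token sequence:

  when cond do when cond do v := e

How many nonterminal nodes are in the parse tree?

[S [U when cond do [S [U when cond do [S [M v := e]]]]]]

6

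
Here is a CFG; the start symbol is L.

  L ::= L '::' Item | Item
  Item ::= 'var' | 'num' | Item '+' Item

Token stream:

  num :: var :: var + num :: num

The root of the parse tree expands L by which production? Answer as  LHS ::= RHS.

L ::= L '::' Item

[L [L [L [L [Item num]] :: [Item var]] :: [Item [Item var] + [Item num]]] :: [Item num]]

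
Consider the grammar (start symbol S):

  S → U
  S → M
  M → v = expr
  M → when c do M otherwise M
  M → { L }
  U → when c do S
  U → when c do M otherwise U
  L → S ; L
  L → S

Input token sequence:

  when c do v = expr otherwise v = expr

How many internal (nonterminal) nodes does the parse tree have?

[S [M when c do [M v = expr] otherwise [M v = expr]]]

4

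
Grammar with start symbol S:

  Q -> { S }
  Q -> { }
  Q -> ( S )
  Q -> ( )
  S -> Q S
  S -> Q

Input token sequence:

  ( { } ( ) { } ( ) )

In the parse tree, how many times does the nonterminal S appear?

[S [Q ( [S [Q { }] [S [Q ( )] [S [Q { }] [S [Q ( )]]]]] )]]

5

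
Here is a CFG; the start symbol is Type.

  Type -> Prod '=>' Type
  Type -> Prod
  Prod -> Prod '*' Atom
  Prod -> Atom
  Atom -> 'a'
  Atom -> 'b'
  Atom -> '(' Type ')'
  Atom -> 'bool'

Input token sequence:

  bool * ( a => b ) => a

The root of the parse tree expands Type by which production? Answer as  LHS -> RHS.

[Type [Prod [Prod [Atom bool]] * [Atom ( [Type [Prod [Atom a]] => [Type [Prod [Atom b]]]] )]] => [Type [Prod [Atom a]]]]

Type -> Prod '=>' Type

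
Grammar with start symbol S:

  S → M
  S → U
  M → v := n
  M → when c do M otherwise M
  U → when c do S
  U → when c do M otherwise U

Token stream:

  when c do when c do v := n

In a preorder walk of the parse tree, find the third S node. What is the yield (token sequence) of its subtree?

[S [U when c do [S [U when c do [S [M v := n]]]]]]

v := n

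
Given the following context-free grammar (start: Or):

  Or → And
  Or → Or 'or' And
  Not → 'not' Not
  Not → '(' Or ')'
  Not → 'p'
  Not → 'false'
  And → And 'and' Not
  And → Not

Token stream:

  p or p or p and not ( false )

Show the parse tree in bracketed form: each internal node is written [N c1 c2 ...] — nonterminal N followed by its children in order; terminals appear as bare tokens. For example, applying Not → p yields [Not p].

Or
Or or And
Or or And or And
And or And or And
Not or And or And
p or And or And
p or Not or And
p or p or And
p or p or And and Not
p or p or Not and Not
p or p or p and Not
p or p or p and not Not
p or p or p and not ( Or )
p or p or p and not ( And )
p or p or p and not ( Not )
p or p or p and not ( false )

[Or [Or [Or [And [Not p]]] or [And [Not p]]] or [And [And [Not p]] and [Not not [Not ( [Or [And [Not false]]] )]]]]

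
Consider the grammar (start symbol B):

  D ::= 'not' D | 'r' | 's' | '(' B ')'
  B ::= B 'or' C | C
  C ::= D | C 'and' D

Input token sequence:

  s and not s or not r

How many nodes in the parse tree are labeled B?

2

[B [B [C [C [D s]] and [D not [D s]]]] or [C [D not [D r]]]]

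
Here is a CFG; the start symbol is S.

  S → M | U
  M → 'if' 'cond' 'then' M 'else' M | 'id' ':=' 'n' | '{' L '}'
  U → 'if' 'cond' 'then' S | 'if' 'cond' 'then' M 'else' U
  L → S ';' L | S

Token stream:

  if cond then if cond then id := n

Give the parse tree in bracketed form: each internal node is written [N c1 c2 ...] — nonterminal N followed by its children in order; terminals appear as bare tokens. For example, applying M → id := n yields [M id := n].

S
U
if cond then S
if cond then U
if cond then if cond then S
if cond then if cond then M
if cond then if cond then id := n

[S [U if cond then [S [U if cond then [S [M id := n]]]]]]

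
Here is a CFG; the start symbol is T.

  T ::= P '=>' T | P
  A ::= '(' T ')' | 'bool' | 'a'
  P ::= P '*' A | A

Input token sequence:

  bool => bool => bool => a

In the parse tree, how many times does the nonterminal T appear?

[T [P [A bool]] => [T [P [A bool]] => [T [P [A bool]] => [T [P [A a]]]]]]

4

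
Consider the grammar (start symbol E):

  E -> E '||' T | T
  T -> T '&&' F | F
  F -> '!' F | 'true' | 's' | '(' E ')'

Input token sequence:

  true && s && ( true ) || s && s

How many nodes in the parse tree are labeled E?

3

[E [E [T [T [T [F true]] && [F s]] && [F ( [E [T [F true]]] )]]] || [T [T [F s]] && [F s]]]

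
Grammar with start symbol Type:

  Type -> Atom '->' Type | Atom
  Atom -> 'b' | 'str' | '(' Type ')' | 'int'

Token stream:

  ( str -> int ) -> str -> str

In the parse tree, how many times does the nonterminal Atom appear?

[Type [Atom ( [Type [Atom str] -> [Type [Atom int]]] )] -> [Type [Atom str] -> [Type [Atom str]]]]

5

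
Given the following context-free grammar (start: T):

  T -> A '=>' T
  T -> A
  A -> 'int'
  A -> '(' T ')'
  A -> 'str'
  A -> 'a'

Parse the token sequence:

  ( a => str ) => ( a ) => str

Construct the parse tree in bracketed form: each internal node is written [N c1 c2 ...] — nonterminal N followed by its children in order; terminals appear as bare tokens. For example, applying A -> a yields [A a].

[T [A ( [T [A a] => [T [A str]]] )] => [T [A ( [T [A a]] )] => [T [A str]]]]

T
A => T
( T ) => T
( A => T ) => T
( a => T ) => T
( a => A ) => T
( a => str ) => T
( a => str ) => A => T
( a => str ) => ( T ) => T
( a => str ) => ( A ) => T
( a => str ) => ( a ) => T
( a => str ) => ( a ) => A
( a => str ) => ( a ) => str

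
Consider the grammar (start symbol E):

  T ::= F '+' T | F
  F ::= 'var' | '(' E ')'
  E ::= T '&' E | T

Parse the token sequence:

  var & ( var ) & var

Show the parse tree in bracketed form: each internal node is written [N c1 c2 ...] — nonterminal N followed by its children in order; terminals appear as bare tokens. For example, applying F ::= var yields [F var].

E
T & E
F & E
var & E
var & T & E
var & F & E
var & ( E ) & E
var & ( T ) & E
var & ( F ) & E
var & ( var ) & E
var & ( var ) & T
var & ( var ) & F
var & ( var ) & var

[E [T [F var]] & [E [T [F ( [E [T [F var]]] )]] & [E [T [F var]]]]]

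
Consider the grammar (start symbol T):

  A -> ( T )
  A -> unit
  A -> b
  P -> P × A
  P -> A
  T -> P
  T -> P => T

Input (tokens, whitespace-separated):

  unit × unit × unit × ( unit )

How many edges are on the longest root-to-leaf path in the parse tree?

[T [P [P [P [P [A unit]] × [A unit]] × [A unit]] × [A ( [T [P [A unit]]] )]]]

6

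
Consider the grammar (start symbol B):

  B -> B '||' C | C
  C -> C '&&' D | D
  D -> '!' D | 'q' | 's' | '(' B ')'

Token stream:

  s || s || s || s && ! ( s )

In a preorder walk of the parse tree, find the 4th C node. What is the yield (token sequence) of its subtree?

[B [B [B [B [C [D s]]] || [C [D s]]] || [C [D s]]] || [C [C [D s]] && [D ! [D ( [B [C [D s]]] )]]]]

s && ! ( s )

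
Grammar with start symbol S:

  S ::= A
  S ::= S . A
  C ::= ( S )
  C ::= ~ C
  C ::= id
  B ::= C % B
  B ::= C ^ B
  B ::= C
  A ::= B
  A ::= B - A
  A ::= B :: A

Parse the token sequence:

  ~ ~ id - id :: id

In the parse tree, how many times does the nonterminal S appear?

[S [A [B [C ~ [C ~ [C id]]]] - [A [B [C id]] :: [A [B [C id]]]]]]

1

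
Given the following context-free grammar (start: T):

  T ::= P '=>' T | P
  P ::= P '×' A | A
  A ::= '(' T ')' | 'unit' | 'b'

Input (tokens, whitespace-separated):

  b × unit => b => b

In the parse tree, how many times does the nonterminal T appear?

3

[T [P [P [A b]] × [A unit]] => [T [P [A b]] => [T [P [A b]]]]]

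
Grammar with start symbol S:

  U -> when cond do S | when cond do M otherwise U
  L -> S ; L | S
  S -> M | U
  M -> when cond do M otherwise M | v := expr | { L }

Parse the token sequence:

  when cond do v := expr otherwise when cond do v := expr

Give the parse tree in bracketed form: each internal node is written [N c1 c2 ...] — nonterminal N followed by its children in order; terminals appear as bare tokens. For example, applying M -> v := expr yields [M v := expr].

[S [U when cond do [M v := expr] otherwise [U when cond do [S [M v := expr]]]]]

S
U
when cond do M otherwise U
when cond do v := expr otherwise U
when cond do v := expr otherwise when cond do S
when cond do v := expr otherwise when cond do M
when cond do v := expr otherwise when cond do v := expr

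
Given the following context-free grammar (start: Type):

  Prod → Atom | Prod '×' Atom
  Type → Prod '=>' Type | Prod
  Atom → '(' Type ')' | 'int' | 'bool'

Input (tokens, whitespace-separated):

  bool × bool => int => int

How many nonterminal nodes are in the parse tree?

11

[Type [Prod [Prod [Atom bool]] × [Atom bool]] => [Type [Prod [Atom int]] => [Type [Prod [Atom int]]]]]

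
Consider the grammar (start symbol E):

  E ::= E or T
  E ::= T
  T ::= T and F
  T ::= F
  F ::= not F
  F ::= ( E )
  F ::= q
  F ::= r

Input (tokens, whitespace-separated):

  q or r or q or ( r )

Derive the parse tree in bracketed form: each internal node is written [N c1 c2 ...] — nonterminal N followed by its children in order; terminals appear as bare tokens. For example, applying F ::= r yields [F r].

E
E or T
E or T or T
E or T or T or T
T or T or T or T
F or T or T or T
q or T or T or T
q or F or T or T
q or r or T or T
q or r or F or T
q or r or q or T
q or r or q or F
q or r or q or ( E )
q or r or q or ( T )
q or r or q or ( F )
q or r or q or ( r )

[E [E [E [E [T [F q]]] or [T [F r]]] or [T [F q]]] or [T [F ( [E [T [F r]]] )]]]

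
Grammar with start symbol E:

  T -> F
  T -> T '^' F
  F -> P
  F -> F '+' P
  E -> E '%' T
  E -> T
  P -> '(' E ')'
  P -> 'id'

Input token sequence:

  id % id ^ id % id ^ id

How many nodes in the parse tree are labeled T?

[E [E [E [T [F [P id]]]] % [T [T [F [P id]]] ^ [F [P id]]]] % [T [T [F [P id]]] ^ [F [P id]]]]

5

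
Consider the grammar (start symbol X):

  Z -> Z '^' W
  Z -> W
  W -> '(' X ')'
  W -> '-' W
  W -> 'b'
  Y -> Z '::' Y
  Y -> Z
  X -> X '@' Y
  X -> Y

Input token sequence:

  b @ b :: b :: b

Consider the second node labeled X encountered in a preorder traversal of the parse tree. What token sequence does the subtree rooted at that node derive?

b

[X [X [Y [Z [W b]]]] @ [Y [Z [W b]] :: [Y [Z [W b]] :: [Y [Z [W b]]]]]]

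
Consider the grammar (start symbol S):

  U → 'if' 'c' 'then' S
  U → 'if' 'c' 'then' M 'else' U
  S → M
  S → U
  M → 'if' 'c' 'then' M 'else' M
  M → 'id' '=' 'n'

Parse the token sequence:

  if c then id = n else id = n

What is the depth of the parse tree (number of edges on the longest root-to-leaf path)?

3

[S [M if c then [M id = n] else [M id = n]]]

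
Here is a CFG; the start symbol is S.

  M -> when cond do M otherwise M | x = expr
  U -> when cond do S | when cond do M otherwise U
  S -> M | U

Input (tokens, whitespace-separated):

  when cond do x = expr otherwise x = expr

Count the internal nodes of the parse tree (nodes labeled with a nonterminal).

4

[S [M when cond do [M x = expr] otherwise [M x = expr]]]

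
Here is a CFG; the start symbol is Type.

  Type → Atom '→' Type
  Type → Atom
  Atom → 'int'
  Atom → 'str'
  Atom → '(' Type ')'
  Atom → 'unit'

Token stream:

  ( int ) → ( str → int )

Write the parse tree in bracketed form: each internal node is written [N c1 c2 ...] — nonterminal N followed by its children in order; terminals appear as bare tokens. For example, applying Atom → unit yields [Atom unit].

[Type [Atom ( [Type [Atom int]] )] → [Type [Atom ( [Type [Atom str] → [Type [Atom int]]] )]]]

Type
Atom → Type
( Type ) → Type
( Atom ) → Type
( int ) → Type
( int ) → Atom
( int ) → ( Type )
( int ) → ( Atom → Type )
( int ) → ( str → Type )
( int ) → ( str → Atom )
( int ) → ( str → int )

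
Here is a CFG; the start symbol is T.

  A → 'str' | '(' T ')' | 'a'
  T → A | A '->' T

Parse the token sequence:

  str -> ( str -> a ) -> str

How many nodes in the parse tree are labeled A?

5

[T [A str] -> [T [A ( [T [A str] -> [T [A a]]] )] -> [T [A str]]]]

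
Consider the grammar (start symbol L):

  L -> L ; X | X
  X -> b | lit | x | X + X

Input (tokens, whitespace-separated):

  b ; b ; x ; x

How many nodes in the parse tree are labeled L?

4

[L [L [L [L [X b]] ; [X b]] ; [X x]] ; [X x]]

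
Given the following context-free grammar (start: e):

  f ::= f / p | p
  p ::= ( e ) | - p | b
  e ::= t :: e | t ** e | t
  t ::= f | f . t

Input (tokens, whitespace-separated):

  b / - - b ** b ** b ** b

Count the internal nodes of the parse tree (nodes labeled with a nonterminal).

20

[e [t [f [f [p b]] / [p - [p - [p b]]]]] ** [e [t [f [p b]]] ** [e [t [f [p b]]] ** [e [t [f [p b]]]]]]]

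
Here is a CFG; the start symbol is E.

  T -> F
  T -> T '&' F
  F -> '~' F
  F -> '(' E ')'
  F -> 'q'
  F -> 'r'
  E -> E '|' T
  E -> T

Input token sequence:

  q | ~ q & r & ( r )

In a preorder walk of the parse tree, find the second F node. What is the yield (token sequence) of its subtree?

[E [E [T [F q]]] | [T [T [T [F ~ [F q]]] & [F r]] & [F ( [E [T [F r]]] )]]]

~ q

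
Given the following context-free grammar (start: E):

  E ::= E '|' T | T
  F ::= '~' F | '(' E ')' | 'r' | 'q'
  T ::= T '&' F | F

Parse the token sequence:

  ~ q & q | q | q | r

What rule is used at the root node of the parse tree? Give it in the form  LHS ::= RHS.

[E [E [E [E [T [T [F ~ [F q]]] & [F q]]] | [T [F q]]] | [T [F q]]] | [T [F r]]]

E ::= E '|' T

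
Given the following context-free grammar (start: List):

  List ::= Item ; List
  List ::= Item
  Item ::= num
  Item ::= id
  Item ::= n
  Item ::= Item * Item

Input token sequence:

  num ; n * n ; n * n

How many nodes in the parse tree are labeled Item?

7

[List [Item num] ; [List [Item [Item n] * [Item n]] ; [List [Item [Item n] * [Item n]]]]]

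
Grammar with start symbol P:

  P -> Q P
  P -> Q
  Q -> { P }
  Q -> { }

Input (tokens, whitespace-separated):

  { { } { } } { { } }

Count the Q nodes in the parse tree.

[P [Q { [P [Q { }] [P [Q { }]]] }] [P [Q { [P [Q { }]] }]]]

5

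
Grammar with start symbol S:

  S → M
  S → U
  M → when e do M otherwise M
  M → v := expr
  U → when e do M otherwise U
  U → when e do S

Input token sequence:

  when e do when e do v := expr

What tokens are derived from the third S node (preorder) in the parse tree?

[S [U when e do [S [U when e do [S [M v := expr]]]]]]

v := expr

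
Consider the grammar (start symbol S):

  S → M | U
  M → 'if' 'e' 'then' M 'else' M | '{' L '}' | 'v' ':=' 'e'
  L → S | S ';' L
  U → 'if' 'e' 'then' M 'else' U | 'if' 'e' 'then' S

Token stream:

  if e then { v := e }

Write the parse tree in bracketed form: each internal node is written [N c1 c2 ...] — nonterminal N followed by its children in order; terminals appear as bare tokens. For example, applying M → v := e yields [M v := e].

[S [U if e then [S [M { [L [S [M v := e]]] }]]]]

S
U
if e then S
if e then M
if e then { L }
if e then { S }
if e then { M }
if e then { v := e }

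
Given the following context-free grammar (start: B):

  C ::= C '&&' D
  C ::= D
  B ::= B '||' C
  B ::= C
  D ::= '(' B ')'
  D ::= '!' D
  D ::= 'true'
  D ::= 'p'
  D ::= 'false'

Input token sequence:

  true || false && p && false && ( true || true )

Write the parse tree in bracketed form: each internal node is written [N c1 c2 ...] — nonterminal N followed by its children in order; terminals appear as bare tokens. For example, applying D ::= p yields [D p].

B
B || C
C || C
D || C
true || C
true || C && D
true || C && D && D
true || C && D && D && D
true || D && D && D && D
true || false && D && D && D
true || false && p && D && D
true || false && p && false && D
true || false && p && false && ( B )
true || false && p && false && ( B || C )
true || false && p && false && ( C || C )
true || false && p && false && ( D || C )
true || false && p && false && ( true || C )
true || false && p && false && ( true || D )
true || false && p && false && ( true || true )

[B [B [C [D true]]] || [C [C [C [C [D false]] && [D p]] && [D false]] && [D ( [B [B [C [D true]]] || [C [D true]]] )]]]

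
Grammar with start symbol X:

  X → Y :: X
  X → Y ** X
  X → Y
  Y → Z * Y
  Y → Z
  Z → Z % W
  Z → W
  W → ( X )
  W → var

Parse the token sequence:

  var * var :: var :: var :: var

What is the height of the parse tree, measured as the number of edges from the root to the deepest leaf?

[X [Y [Z [W var]] * [Y [Z [W var]]]] :: [X [Y [Z [W var]]] :: [X [Y [Z [W var]]] :: [X [Y [Z [W var]]]]]]]

7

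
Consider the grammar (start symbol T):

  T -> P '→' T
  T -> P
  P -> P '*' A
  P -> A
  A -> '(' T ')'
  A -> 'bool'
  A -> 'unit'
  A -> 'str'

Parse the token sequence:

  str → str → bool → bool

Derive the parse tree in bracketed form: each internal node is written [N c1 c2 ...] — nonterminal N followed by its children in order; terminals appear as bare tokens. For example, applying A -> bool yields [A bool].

T
P → T
A → T
str → T
str → P → T
str → A → T
str → str → T
str → str → P → T
str → str → A → T
str → str → bool → T
str → str → bool → P
str → str → bool → A
str → str → bool → bool

[T [P [A str]] → [T [P [A str]] → [T [P [A bool]] → [T [P [A bool]]]]]]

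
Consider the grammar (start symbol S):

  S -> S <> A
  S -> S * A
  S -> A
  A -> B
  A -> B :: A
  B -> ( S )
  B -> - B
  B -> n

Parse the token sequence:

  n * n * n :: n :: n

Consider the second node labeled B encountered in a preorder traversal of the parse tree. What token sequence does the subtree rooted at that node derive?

[S [S [S [A [B n]]] * [A [B n]]] * [A [B n] :: [A [B n] :: [A [B n]]]]]

n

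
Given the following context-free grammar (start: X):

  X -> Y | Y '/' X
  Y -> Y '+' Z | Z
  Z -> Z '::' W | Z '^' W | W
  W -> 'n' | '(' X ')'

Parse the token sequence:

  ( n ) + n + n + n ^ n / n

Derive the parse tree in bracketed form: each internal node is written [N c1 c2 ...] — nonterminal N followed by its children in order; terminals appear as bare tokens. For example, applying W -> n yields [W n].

X
Y / X
Y + Z / X
Y + Z + Z / X
Y + Z + Z + Z / X
Z + Z + Z + Z / X
W + Z + Z + Z / X
( X ) + Z + Z + Z / X
( Y ) + Z + Z + Z / X
( Z ) + Z + Z + Z / X
( W ) + Z + Z + Z / X
( n ) + Z + Z + Z / X
( n ) + W + Z + Z / X
( n ) + n + Z + Z / X
( n ) + n + W + Z / X
( n ) + n + n + Z / X
( n ) + n + n + Z ^ W / X
( n ) + n + n + W ^ W / X
( n ) + n + n + n ^ W / X
( n ) + n + n + n ^ n / X
( n ) + n + n + n ^ n / Y
( n ) + n + n + n ^ n / Z
( n ) + n + n + n ^ n / W
( n ) + n + n + n ^ n / n

[X [Y [Y [Y [Y [Z [W ( [X [Y [Z [W n]]]] )]]] + [Z [W n]]] + [Z [W n]]] + [Z [Z [W n]] ^ [W n]]] / [X [Y [Z [W n]]]]]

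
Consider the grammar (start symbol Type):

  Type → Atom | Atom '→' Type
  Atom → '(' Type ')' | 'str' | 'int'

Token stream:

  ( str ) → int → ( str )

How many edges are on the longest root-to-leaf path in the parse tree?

6

[Type [Atom ( [Type [Atom str]] )] → [Type [Atom int] → [Type [Atom ( [Type [Atom str]] )]]]]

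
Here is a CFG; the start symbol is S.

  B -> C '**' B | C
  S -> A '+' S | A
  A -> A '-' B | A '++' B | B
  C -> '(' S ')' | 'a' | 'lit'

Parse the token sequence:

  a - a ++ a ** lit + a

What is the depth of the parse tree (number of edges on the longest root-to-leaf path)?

6

[S [A [A [A [B [C a]]] - [B [C a]]] ++ [B [C a] ** [B [C lit]]]] + [S [A [B [C a]]]]]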